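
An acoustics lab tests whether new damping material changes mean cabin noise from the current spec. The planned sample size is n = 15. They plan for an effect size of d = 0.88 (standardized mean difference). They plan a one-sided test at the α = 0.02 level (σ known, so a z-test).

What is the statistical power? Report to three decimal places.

Noncentrality parameter: δ = d·√n = 0.88 × √15 = 3.4082
One-sided α = 0.02 → critical value z_{0.02} = 2.054.
Power = Φ(δ − 2.054) = Φ(1.354) = 0.9122.

Power ≈ 0.912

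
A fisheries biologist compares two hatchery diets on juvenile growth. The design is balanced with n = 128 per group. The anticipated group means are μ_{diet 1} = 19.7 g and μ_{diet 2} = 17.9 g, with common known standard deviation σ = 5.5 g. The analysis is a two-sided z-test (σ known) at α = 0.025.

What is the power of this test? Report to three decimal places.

Standardized effect: d = |μ_{diet 1} − μ_{diet 2}| / σ = |19.7 − 17.9| / 5.5 = 0.3273
Noncentrality parameter: δ = d·√(n/2) = 0.3273 × √(128/2) = 2.6182
Critical value for a two-sided test at α = 0.025: z_{α/2} = 2.241.
Power = Φ(δ − 2.241) + Φ(−δ − 2.241) = Φ(0.377) + Φ(-4.860) = 0.6468 + 0.0000 = 0.6468.

Power ≈ 0.647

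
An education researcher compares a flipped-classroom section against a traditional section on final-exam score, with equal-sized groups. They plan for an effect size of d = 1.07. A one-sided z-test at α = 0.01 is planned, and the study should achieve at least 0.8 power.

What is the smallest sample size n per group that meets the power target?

Set Φ(δ − 2.326) = 0.8; then δ − 2.326 = Φ⁻¹(0.8) = 0.842, giving δ = 3.168.
δ = d·√(n/2) ⇒ n = 2(δ/d)² = 2 × (3.168 / 1.07)² = 17.53.
Round up to the next whole unit.

n = 18 per group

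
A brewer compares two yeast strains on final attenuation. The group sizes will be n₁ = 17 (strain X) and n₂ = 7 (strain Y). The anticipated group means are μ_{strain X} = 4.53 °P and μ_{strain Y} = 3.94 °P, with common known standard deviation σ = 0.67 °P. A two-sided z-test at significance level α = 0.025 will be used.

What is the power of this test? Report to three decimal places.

Power ≈ 0.390

Standardized effect: d = |μ_{strain X} − μ_{strain Y}| / σ = |4.53 − 3.94| / 0.67 = 0.8806
Noncentrality parameter: δ = d / √(1/n₁ + 1/n₂) = 0.8806 / √(1/17 + 1/7) = 1.9609
Two-sided α = 0.025 → critical value z_{0.0125} = 2.241.
Power = Φ(δ − 2.241) + Φ(−δ − 2.241) = Φ(-0.281) + Φ(-4.202) = 0.3895 + 0.0000 = 0.3895.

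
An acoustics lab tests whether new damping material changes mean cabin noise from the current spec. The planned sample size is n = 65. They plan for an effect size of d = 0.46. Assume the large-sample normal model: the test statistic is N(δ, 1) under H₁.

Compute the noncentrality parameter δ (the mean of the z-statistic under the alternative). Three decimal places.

δ ≈ 3.709

The noncentrality parameter scales effect size by the design's sample-size factor: δ = d·√n = 0.46 × √65 = 3.7086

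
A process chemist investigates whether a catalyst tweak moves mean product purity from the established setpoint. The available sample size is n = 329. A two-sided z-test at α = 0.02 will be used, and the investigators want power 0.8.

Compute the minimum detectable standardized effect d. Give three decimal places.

d ≈ 0.175

Need Φ(δ − 2.326) = 0.8, so δ = 2.326 + 0.842 = 3.168.
(The second rejection-region term Φ(−δ − z_{α/2}) is negligible and dropped.)
δ = d·√n ⇒ d = δ/√n = 3.168/√329 = 0.1747.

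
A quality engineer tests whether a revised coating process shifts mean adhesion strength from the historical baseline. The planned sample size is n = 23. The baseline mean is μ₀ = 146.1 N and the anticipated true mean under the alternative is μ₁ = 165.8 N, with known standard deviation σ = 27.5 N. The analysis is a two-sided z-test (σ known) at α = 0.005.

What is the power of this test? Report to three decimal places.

Standardized effect: d = |μ₁ − μ₀| / σ = |165.8 − 146.1| / 27.5 = 0.7164
Noncentrality parameter: δ = d·√n = 0.7164 × √23 = 3.4356
Critical value for a two-sided test at α = 0.005: z_{α/2} = 2.807.
Power = Φ(δ − 2.807) + Φ(−δ − 2.807) = Φ(0.629) + Φ(-6.243) = 0.7352 + 0.0000 = 0.7352.

Power ≈ 0.735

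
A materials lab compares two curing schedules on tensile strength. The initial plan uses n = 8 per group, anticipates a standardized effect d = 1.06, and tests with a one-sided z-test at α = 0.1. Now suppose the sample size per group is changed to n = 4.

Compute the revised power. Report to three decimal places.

Power ≈ 0.586

With n = 4 per group: δ = d·√(n/2) = 1.06 × √(4/2) = 1.4991. Critical value z_{0.1} = 1.282.
Revised power = Φ(δ − 1.282) = Φ(0.218) = 0.5861.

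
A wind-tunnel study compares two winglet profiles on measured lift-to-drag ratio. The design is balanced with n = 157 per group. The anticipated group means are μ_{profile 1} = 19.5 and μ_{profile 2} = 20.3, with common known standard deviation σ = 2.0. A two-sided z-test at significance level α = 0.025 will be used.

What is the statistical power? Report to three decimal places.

Standardized effect: d = |μ_{profile 1} − μ_{profile 2}| / σ = |19.5 − 20.3| / 2.0 = 0.4000
Noncentrality parameter: δ = d·√(n/2) = 0.4000 × √(157/2) = 3.5440
Two-sided α = 0.025 → critical value z_{0.0125} = 2.241.
Power = Φ(δ − 2.241) + Φ(−δ − 2.241) = Φ(1.303) + Φ(-5.785) = 0.9036 + 0.0000 = 0.9036.

Power ≈ 0.904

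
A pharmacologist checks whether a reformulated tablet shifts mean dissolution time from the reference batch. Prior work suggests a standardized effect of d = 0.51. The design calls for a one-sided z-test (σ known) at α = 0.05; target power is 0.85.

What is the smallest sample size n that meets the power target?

n = 28

Set Φ(δ − 1.645) = 0.85; then δ − 1.645 = Φ⁻¹(0.85) = 1.036, giving δ = 2.681.
δ = d·√n ⇒ n = (δ/d)² = (2.681 / 0.51)² = 27.64.
Round up to the next whole unit.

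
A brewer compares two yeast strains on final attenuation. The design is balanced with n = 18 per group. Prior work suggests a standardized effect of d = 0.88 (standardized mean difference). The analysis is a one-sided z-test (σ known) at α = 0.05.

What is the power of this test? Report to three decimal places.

Power ≈ 0.840

Noncentrality parameter: δ = d·√(n/2) = 0.88 × √(18/2) = 2.6400
Critical value for a one-sided test at α = 0.05: z_α = 1.645.
Power = P(Z > 1.645 − δ) = Φ(0.995) = 0.8402.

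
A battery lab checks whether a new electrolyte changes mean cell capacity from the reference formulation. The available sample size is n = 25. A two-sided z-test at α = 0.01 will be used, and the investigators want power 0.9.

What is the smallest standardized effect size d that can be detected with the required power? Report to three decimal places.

Required noncentrality: δ = z_{0.005} + z_{0.10} = 2.576 + 1.282 = 3.857.
(Lower-tail contribution to power is negligible for δ > 0.)
δ = d·√n ⇒ d = δ/√n = 3.857/√25 = 0.7715.

d ≈ 0.771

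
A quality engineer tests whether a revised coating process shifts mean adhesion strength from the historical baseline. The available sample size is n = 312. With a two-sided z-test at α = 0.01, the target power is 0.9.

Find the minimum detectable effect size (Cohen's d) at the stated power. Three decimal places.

Need Φ(δ − 2.576) = 0.9, so δ = 2.576 + 1.282 = 3.857.
(Lower-tail contribution to power is negligible for δ > 0.)
δ = d·√n ⇒ d = δ/√n = 3.857/√312 = 0.2184.

d ≈ 0.218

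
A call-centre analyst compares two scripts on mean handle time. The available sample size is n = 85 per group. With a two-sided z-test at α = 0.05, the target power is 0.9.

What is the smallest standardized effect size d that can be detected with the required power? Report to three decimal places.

Required noncentrality: δ = z_{0.025} + z_{0.10} = 1.960 + 1.282 = 3.242.
(The second rejection-region term Φ(−δ − z_{α/2}) is negligible and dropped.)
δ = d·√(n/2) ⇒ d = δ/√(n/2) = 3.242/√(85/2) = 0.4972.

d ≈ 0.497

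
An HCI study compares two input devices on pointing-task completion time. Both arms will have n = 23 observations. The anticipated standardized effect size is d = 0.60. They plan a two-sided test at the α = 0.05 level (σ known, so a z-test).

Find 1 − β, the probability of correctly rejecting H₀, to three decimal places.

Noncentrality parameter: δ = d·√(n/2) = 0.60 × √(23/2) = 2.0347
Critical value for a two-sided test at α = 0.05: z_{α/2} = 1.960.
Power = Φ(δ − 1.960) + Φ(−δ − 1.960) = Φ(0.075) + Φ(-3.995) = 0.5298 + 0.0000 = 0.5298.

Power ≈ 0.530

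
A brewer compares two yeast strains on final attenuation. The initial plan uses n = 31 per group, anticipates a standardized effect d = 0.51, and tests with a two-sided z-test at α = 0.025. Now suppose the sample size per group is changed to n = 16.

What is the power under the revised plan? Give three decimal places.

With n = 16 per group: δ = d·√(n/2) = 0.51 × √(16/2) = 1.4425. Critical value z_{0.0125} = 2.241.
Revised power = Φ(δ − 2.241) + Φ(−δ − 2.241) = Φ(-0.799) + Φ(-3.684) = 0.2122 + 0.0001 = 0.2123.

Power ≈ 0.212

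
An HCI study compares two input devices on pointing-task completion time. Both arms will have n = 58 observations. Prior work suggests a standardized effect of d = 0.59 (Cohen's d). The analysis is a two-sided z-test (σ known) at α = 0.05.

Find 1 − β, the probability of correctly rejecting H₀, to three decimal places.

Power ≈ 0.888

Noncentrality parameter: δ = d·√(n/2) = 0.59 × √(58/2) = 3.1772
Two-sided α = 0.05 → critical value z_{0.025} = 1.960.
Power = Φ(δ − 1.960) + Φ(−δ − 1.960) = Φ(1.217) + Φ(-5.137) = 0.8883 + 0.0000 = 0.8883.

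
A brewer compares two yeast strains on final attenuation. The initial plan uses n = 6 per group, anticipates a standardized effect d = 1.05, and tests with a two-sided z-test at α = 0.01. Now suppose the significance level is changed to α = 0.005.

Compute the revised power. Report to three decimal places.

δ = d·√(n/2) = 1.05 × √(6/2) = 1.8187 (unchanged). New critical value: z_{0.0025} = 2.807.
Revised power = Φ(δ − 2.807) + Φ(−δ − 2.807) = Φ(-0.988) + Φ(-4.626) = 0.1615 + 0.0000 = 0.1615.

Power ≈ 0.161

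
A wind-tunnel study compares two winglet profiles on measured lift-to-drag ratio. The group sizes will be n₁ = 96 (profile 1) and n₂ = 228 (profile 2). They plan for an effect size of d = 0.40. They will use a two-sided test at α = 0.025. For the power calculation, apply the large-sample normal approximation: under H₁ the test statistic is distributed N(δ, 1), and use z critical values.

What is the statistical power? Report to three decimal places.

Power ≈ 0.852

Noncentrality parameter: λ = d / √(1/n₁ + 1/n₂) = 0.40 / √(1/96 + 1/228) = 3.2877
Two-sided α = 0.025 → critical value z_{0.0125} = 2.241.
Power = Φ(λ − 2.241) + Φ(−λ − 2.241) = Φ(1.046) + Φ(-5.529) = 0.8523 + 0.0000 = 0.8523.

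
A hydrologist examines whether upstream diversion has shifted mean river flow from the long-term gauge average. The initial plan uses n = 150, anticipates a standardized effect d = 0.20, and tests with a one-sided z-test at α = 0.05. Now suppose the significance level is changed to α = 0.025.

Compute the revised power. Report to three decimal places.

δ = d·√n = 0.20 × √150 = 2.4495 (unchanged). New critical value: z_{0.025} = 1.960.
Revised power = P(Z > 1.960 − δ) = Φ(0.490) = 0.6878.

Power ≈ 0.688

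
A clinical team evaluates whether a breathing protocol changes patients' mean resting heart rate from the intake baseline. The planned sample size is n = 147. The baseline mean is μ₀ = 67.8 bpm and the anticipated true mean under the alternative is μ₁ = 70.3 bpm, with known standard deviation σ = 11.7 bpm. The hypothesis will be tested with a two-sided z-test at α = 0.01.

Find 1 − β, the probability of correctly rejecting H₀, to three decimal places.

Standardized effect: d = |μ₁ − μ₀| / σ = |70.3 − 67.8| / 11.7 = 0.2137
Noncentrality parameter: δ = d·√n = 0.2137 × √147 = 2.5907
Two-sided α = 0.01 → critical value z_{0.005} = 2.576.
Power = Φ(δ − 2.576) + Φ(−δ − 2.576) = Φ(0.015) + Φ(-5.167) = 0.5059 + 0.0000 = 0.5059.

Power ≈ 0.506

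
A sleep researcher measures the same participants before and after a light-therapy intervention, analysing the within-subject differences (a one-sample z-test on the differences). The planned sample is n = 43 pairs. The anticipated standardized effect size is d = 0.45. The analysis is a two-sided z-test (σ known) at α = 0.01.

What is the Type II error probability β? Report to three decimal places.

Noncentrality parameter: δ = d·√n = 0.45 × √43 = 2.9508
Critical value for a two-sided test at α = 0.01: z_{α/2} = 2.576.
Power = Φ(δ − 2.576) + Φ(−δ − 2.576) = Φ(0.375) + Φ(-5.527) = 0.6462 + 0.0000 = 0.6462.
Type II error: β = 1 − power = 1 − 0.6462 = 0.3538.

β ≈ 0.354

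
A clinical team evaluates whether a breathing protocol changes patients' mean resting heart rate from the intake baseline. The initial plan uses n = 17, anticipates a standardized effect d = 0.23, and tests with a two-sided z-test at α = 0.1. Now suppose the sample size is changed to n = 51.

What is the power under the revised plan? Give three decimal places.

Power ≈ 0.500

With n = 51: δ = d·√n = 0.23 × √51 = 1.6425. Critical value z_{0.05} = 1.645.
Revised power = Φ(δ − 1.645) + Φ(−δ − 1.645) = Φ(-0.002) + Φ(-3.287) = 0.4991 + 0.0005 = 0.4996.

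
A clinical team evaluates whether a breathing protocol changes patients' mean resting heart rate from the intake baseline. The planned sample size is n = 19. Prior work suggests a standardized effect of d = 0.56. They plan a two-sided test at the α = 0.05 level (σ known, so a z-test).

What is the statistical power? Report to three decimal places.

Power ≈ 0.685

Noncentrality parameter: δ = d·√n = 0.56 × √19 = 2.4410
Two-sided α = 0.05 → critical value z_{0.025} = 1.960.
Power = Φ(δ − 1.960) + Φ(−δ − 1.960) = Φ(0.481) + Φ(-4.401) = 0.6847 + 0.0000 = 0.6848.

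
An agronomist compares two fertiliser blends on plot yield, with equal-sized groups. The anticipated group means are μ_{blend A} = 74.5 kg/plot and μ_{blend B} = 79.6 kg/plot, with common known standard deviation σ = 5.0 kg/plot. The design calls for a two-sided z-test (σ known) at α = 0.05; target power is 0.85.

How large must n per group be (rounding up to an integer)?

n = 18 per group

Standardized effect: d = |μ_{blend A} − μ_{blend B}| / σ = |74.5 − 79.6| / 5.0 = 1.0200
For power 0.85 need Φ(δ − z_{0.025}) = 0.85, so δ = z_{0.025} + z_{0.15} = 1.960 + 1.036 = 2.996.
(The Φ(−δ − z_{α/2}) term is vanishingly small for δ > 0 and is dropped in the standard sample-size formula.)
δ = d·√(n/2) ⇒ n = 2(δ/d)² = 2 × (2.996 / 1.0200)² = 17.26.
Round up to the next whole unit.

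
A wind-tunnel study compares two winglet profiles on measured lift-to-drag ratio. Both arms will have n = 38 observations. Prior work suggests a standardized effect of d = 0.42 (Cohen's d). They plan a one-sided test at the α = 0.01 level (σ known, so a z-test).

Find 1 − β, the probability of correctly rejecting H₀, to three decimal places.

Power ≈ 0.310

Noncentrality parameter: λ = d·√(n/2) = 0.42 × √(38/2) = 1.8307
Critical value for a one-sided test at α = 0.01: z_α = 2.326.
Power = P(Z > 2.326 − λ) = Φ(-0.496) = 0.3101.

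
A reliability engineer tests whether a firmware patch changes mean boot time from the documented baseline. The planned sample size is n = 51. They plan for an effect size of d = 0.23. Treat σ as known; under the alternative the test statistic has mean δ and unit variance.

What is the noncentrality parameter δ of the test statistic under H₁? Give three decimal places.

The noncentrality parameter scales effect size by the design's sample-size factor: δ = d·√n = 0.23 × √51 = 1.6425

δ ≈ 1.643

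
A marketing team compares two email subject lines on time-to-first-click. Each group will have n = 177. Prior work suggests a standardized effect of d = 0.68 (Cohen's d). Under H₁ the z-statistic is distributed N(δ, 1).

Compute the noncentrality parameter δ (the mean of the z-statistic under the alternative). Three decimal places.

δ ≈ 6.397

The noncentrality parameter scales effect size by the design's sample-size factor: δ = d·√(n/2) = 0.68 × √(177/2) = 6.3971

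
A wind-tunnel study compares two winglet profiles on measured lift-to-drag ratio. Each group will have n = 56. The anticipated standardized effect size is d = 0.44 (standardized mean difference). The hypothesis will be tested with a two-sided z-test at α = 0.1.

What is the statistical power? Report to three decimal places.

Noncentrality parameter: δ = d·√(n/2) = 0.44 × √(56/2) = 2.3283
Two-sided α = 0.1 → critical value z_{0.05} = 1.645.
Power = Φ(δ − 1.645) + Φ(−δ − 1.645) = Φ(0.683) + Φ(-3.973) = 0.7528 + 0.0000 = 0.7529.

Power ≈ 0.753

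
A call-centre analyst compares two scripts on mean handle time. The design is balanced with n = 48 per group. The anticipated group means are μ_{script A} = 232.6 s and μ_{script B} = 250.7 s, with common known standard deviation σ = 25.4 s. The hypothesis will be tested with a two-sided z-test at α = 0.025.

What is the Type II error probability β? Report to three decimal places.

β ≈ 0.106

Standardized effect: d = |μ_{script A} − μ_{script B}| / σ = |232.6 − 250.7| / 25.4 = 0.7126
Noncentrality parameter: δ = d·√(n/2) = 0.7126 × √(48/2) = 3.4910
Critical value for a two-sided test at α = 0.025: z_{α/2} = 2.241.
Power = Φ(δ − 2.241) + Φ(−δ − 2.241) = Φ(1.250) + Φ(-5.732) = 0.8943 + 0.0000 = 0.8943.
Type II error: β = 1 − power = 1 − 0.8943 = 0.1057.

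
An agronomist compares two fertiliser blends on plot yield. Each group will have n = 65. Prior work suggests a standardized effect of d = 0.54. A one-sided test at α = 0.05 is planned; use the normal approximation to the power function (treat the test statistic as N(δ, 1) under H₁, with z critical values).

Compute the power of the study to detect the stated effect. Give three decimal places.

Noncentrality parameter: δ = d·√(n/2) = 0.54 × √(65/2) = 3.0785
One-sided α = 0.05 → critical value z_{0.05} = 1.645.
Power = Φ(δ − 1.645) = Φ(1.434) = 0.9242.

Power ≈ 0.924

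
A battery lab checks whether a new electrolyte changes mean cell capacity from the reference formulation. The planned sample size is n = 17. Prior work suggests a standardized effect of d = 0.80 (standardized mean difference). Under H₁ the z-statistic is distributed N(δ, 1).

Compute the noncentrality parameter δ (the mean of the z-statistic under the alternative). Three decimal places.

δ = d·√n = 0.80 × √17 = 3.2985

δ ≈ 3.298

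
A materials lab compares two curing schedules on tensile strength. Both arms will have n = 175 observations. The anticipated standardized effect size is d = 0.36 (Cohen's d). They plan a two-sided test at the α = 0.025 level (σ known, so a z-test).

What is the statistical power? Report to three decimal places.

Power ≈ 0.870

Noncentrality parameter: δ = d·√(n/2) = 0.36 × √(175/2) = 3.3675
Two-sided α = 0.025 → critical value z_{0.0125} = 2.241.
Power = Φ(δ − 2.241) + Φ(−δ − 2.241) = Φ(1.126) + Φ(-5.609) = 0.8699 + 0.0000 = 0.8699.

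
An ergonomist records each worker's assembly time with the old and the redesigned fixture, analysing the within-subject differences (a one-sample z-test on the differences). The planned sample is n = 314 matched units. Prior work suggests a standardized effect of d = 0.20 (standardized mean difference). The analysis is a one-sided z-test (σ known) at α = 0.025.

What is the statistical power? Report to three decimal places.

Noncentrality parameter: δ = d·√n = 0.20 × √314 = 3.5440
One-sided α = 0.025 → critical value z_{0.025} = 1.960.
Power = Φ(δ − 1.960) = Φ(1.584) = 0.9434.

Power ≈ 0.943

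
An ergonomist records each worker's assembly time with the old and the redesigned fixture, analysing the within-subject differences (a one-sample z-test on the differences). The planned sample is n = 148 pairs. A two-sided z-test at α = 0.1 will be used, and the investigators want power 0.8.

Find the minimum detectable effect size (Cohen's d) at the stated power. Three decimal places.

d ≈ 0.204

Need Φ(δ − 1.645) = 0.8, so δ = 1.645 + 0.842 = 2.486.
(Lower-tail contribution to power is negligible for δ > 0.)
δ = d·√n ⇒ d = δ/√n = 2.486/√148 = 0.2044.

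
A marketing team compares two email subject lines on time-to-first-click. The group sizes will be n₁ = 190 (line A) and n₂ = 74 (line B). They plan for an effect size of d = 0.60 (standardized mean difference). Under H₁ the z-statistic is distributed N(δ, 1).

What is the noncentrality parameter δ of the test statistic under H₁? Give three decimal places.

δ ≈ 4.379

δ = d / √(1/n₁ + 1/n₂) = 0.60 / √(1/190 + 1/74) = 4.3787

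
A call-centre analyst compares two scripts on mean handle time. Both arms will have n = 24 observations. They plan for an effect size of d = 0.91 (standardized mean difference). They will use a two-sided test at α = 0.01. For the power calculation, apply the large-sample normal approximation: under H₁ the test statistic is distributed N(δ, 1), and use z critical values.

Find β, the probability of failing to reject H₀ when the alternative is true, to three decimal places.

β ≈ 0.282

Noncentrality parameter: δ = d·√(n/2) = 0.91 × √(24/2) = 3.1523
Critical value for a two-sided test at α = 0.01: z_{α/2} = 2.576.
Power = Φ(δ − 2.576) + Φ(−δ − 2.576) = Φ(0.577) + Φ(-5.728) = 0.7179 + 0.0000 = 0.7179.
Type II error: β = 1 − power = 1 − 0.7179 = 0.2821.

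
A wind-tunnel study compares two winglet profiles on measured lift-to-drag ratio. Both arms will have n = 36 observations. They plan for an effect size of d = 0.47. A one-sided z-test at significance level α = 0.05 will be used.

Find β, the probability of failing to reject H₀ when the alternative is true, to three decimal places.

Noncentrality parameter: δ = d·√(n/2) = 0.47 × √(36/2) = 1.9940
Critical value for a one-sided test at α = 0.05: z_α = 1.645.
Power = P(Z > 1.645 − δ) = Φ(0.349) = 0.6365.
Type II error: β = 1 − power = 1 − 0.6365 = 0.3635.

β ≈ 0.363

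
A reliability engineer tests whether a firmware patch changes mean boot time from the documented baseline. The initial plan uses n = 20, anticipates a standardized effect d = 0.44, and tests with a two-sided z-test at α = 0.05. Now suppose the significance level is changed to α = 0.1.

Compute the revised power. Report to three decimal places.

δ = d·√n = 0.44 × √20 = 1.9677 (unchanged). New critical value: z_{0.05} = 1.645.
Revised power = Φ(δ − 1.645) + Φ(−δ − 1.645) = Φ(0.323) + Φ(-3.613) = 0.6266 + 0.0002 = 0.6268.

Power ≈ 0.627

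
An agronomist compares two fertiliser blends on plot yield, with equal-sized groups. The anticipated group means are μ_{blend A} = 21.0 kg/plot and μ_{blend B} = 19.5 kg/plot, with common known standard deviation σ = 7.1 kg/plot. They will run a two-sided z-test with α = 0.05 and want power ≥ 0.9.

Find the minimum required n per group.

Standardized effect: d = |μ_{blend A} − μ_{blend B}| / σ = |21.0 − 19.5| / 7.1 = 0.2113
Set Φ(δ − 1.960) = 0.9; then δ − 1.960 = Φ⁻¹(0.9) = 1.282, giving δ = 3.242.
(For δ > 0 the lower-tail rejection region contributes negligibly to power, so the one-term inversion is standard.)
δ = d·√(n/2) ⇒ n = 2(δ/d)² = 2 × (3.242 / 0.2113)² = 470.83.
Round up to the next whole unit.

n = 471 per group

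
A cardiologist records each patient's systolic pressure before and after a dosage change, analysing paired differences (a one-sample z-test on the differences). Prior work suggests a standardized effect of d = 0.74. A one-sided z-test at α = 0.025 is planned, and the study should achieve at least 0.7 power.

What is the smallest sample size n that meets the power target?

n = 12

For power 0.7 need Φ(δ − z_{0.025}) = 0.7, so δ = z_{0.025} + z_{0.30} = 1.960 + 0.524 = 2.484.
δ = d·√n ⇒ n = (δ/d)² = (2.484 / 0.74)² = 11.27.
Round up to the next whole unit.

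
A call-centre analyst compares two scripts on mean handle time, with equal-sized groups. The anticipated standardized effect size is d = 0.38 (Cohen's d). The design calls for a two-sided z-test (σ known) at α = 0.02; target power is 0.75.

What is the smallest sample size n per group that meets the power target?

For power 0.75 need Φ(δ − z_{0.01}) = 0.75, so δ = z_{0.01} + z_{0.25} = 2.326 + 0.674 = 3.001.
(For δ > 0 the lower-tail rejection region contributes negligibly to power, so the one-term inversion is standard.)
δ = d·√(n/2) ⇒ n = 2(δ/d)² = 2 × (3.001 / 0.38)² = 124.72.
Rounding up, n = 125 per group.

n = 125 per group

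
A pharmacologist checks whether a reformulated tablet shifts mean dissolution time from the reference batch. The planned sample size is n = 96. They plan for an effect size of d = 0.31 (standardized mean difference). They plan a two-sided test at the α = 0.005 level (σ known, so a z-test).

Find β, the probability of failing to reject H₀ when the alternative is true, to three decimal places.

Noncentrality parameter: δ = d·√n = 0.31 × √96 = 3.0374
Two-sided α = 0.005 → critical value z_{0.0025} = 2.807.
Power = Φ(δ − 2.807) + Φ(−δ − 2.807) = Φ(0.230) + Φ(-5.844) = 0.5911 + 0.0000 = 0.5911.
Type II error: β = 1 − power = 1 − 0.5911 = 0.4089.

β ≈ 0.409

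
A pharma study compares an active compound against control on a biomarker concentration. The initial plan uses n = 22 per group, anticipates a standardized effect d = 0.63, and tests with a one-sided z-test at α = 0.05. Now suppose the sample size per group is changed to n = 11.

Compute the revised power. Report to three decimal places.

With n = 11 per group: δ = d·√(n/2) = 0.63 × √(11/2) = 1.4775. Critical value z_{0.05} = 1.645.
Revised power = Φ(δ − 1.645) = Φ(-0.167) = 0.4335.

Power ≈ 0.434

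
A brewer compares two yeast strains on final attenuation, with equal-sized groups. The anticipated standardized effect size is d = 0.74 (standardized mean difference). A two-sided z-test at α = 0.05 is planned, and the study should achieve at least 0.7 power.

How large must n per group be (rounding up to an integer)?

For power 0.7 need Φ(δ − z_{0.025}) = 0.7, so δ = z_{0.025} + z_{0.30} = 1.960 + 0.524 = 2.484.
(The Φ(−δ − z_{α/2}) term is vanishingly small for δ > 0 and is dropped in the standard sample-size formula.)
δ = d·√(n/2) ⇒ n = 2(δ/d)² = 2 × (2.484 / 0.74)² = 22.54.
Rounding up, n = 23 per group.

n = 23 per group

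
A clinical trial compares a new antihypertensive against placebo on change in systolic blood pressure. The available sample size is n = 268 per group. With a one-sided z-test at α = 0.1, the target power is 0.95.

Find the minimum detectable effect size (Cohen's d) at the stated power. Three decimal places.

d ≈ 0.253

Need Φ(δ − 1.282) = 0.95, so δ = 1.282 + 1.645 = 2.926.
δ = d·√(n/2) ⇒ d = δ/√(n/2) = 2.926/√(268/2) = 0.2528.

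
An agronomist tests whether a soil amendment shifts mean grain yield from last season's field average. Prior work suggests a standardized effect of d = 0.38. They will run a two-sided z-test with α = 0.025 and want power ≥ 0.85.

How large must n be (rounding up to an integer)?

For power 0.85 need Φ(δ − z_{0.0125}) = 0.85, so δ = z_{0.0125} + z_{0.15} = 2.241 + 1.036 = 3.278.
(The Φ(−δ − z_{α/2}) term is vanishingly small for δ > 0 and is dropped in the standard sample-size formula.)
δ = d·√n ⇒ n = (δ/d)² = (3.278 / 0.38)² = 74.41.
Rounding up, n = 75.

n = 75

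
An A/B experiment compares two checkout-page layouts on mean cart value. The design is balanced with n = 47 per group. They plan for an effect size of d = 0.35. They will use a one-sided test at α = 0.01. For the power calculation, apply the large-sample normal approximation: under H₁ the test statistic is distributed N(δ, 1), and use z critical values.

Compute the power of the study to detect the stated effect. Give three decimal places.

Noncentrality parameter: λ = d·√(n/2) = 0.35 × √(47/2) = 1.6967
Critical value for a one-sided test at α = 0.01: z_α = 2.326.
Power = P(Z > 2.326 − λ) = Φ(-0.630) = 0.2645.

Power ≈ 0.264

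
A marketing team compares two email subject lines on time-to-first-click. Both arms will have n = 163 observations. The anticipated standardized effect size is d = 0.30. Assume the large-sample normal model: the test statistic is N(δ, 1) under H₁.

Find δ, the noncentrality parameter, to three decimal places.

The noncentrality parameter scales effect size by the design's sample-size factor: δ = d·√(n/2) = 0.30 × √(163/2) = 2.7083

δ ≈ 2.708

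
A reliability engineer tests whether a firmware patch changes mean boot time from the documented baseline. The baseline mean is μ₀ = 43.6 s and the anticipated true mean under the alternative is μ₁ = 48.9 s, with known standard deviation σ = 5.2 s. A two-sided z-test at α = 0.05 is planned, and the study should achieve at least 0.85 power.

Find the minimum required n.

Standardized effect: d = |μ₁ − μ₀| / σ = |48.9 − 43.6| / 5.2 = 1.0192
Set Φ(δ − 1.960) = 0.85; then δ − 1.960 = Φ⁻¹(0.85) = 1.036, giving δ = 2.996.
(Ignoring the negligible lower-tail rejection probability gives the usual closed-form inversion.)
δ = d·√n ⇒ n = (δ/d)² = (2.996 / 1.0192)² = 8.64.
Round up to the next whole unit.

n = 9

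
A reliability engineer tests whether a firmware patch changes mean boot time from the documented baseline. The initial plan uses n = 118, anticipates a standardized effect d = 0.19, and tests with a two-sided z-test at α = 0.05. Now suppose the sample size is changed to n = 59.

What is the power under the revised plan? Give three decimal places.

Power ≈ 0.309

With n = 59: δ = d·√n = 0.19 × √59 = 1.4594. Critical value z_{0.025} = 1.960.
Revised power = Φ(δ − 1.960) + Φ(−δ − 1.960) = Φ(-0.501) + Φ(-3.419) = 0.3083 + 0.0003 = 0.3087.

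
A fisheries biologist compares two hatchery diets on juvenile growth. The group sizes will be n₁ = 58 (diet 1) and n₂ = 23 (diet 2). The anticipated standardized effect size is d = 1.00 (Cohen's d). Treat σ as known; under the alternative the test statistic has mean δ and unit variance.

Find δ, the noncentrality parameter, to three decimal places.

δ = d / √(1/n₁ + 1/n₂) = 1.00 / √(1/58 + 1/23) = 4.0582

δ ≈ 4.058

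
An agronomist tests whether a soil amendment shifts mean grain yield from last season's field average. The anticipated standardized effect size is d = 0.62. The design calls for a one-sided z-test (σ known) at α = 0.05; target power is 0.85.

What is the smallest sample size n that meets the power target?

Set Φ(δ − 1.645) = 0.85; then δ − 1.645 = Φ⁻¹(0.85) = 1.036, giving δ = 2.681.
δ = d·√n ⇒ n = (δ/d)² = (2.681 / 0.62)² = 18.70.
Rounding up, n = 19.

n = 19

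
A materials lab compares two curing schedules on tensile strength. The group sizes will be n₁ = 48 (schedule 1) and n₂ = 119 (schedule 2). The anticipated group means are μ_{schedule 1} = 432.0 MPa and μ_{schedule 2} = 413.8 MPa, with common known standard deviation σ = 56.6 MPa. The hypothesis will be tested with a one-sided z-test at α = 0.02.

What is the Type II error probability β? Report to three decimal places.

β ≈ 0.569

Standardized effect: d = |μ_{schedule 1} − μ_{schedule 2}| / σ = |432.0 − 413.8| / 56.6 = 0.3216
Noncentrality parameter: δ = d / √(1/n₁ + 1/n₂) = 0.3216 / √(1/48 + 1/119) = 1.8806
One-sided α = 0.02 → critical value z_{0.02} = 2.054.
Power = P(Z > 2.054 − δ) = Φ(-0.173) = 0.4313.
Type II error: β = 1 − power = 1 − 0.4313 = 0.5687.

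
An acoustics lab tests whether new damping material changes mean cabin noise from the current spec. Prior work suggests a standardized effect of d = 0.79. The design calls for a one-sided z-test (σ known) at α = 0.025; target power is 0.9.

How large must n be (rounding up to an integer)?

n = 17

Set Φ(δ − 1.960) = 0.9; then δ − 1.960 = Φ⁻¹(0.9) = 1.282, giving δ = 3.242.
δ = d·√n ⇒ n = (δ/d)² = (3.242 / 0.79)² = 16.84.
Round up to the next whole unit.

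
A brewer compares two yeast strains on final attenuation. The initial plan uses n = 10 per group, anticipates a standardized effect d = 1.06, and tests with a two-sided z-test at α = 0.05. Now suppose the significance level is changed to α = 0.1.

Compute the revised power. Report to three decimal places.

Power ≈ 0.766

δ = d·√(n/2) = 1.06 × √(10/2) = 2.3702 (unchanged). New critical value: z_{0.05} = 1.645.
Revised power = Φ(δ − 1.645) + Φ(−δ − 1.645) = Φ(0.725) + Φ(-4.015) = 0.7659 + 0.0000 = 0.7659.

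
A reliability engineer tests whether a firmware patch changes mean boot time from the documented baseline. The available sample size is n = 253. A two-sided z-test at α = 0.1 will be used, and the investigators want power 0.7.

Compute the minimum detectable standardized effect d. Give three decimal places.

Need Φ(δ − 1.645) = 0.7, so δ = 1.645 + 0.524 = 2.169.
(The second rejection-region term Φ(−δ − z_{α/2}) is negligible and dropped.)
δ = d·√n ⇒ d = δ/√n = 2.169/√253 = 0.1364.

d ≈ 0.136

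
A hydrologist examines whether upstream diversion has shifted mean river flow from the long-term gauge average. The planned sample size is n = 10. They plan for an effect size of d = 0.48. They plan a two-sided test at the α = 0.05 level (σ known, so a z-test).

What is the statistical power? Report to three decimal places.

Power ≈ 0.329

Noncentrality parameter: δ = d·√n = 0.48 × √10 = 1.5179
Critical value for a two-sided test at α = 0.05: z_{α/2} = 1.960.
Power = Φ(δ − 1.960) + Φ(−δ − 1.960) = Φ(-0.442) + Φ(-3.478) = 0.3292 + 0.0003 = 0.3295.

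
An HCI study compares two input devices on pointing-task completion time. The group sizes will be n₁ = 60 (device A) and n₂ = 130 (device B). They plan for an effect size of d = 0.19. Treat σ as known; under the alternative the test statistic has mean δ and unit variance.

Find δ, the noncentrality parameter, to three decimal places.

The noncentrality parameter scales effect size by the design's sample-size factor: δ = d / √(1/n₁ + 1/n₂) = 0.19 / √(1/60 + 1/130) = 1.2174

δ ≈ 1.217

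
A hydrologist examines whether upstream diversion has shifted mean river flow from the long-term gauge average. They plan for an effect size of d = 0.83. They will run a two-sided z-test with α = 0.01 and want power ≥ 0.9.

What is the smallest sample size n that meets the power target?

For power 0.9 need Φ(δ − z_{0.005}) = 0.9, so δ = z_{0.005} + z_{0.10} = 2.576 + 1.282 = 3.857.
(For δ > 0 the lower-tail rejection region contributes negligibly to power, so the one-term inversion is standard.)
δ = d·√n ⇒ n = (δ/d)² = (3.857 / 0.83)² = 21.60.
Round up to the next whole unit.

n = 22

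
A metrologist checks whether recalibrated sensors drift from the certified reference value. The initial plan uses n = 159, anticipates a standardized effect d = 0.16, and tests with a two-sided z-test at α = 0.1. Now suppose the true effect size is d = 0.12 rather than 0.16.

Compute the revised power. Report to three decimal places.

Power ≈ 0.448

With d = 0.12: δ = d·√n = 0.12 × √159 = 1.5131. Critical value z_{0.05} = 1.645.
Revised power = Φ(δ − 1.645) + Φ(−δ − 1.645) = Φ(-0.132) + Φ(-3.158) = 0.4476 + 0.0008 = 0.4484.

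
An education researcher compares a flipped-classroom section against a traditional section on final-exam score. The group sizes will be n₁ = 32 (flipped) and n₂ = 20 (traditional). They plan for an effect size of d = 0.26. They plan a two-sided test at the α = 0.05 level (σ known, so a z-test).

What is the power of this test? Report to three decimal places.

Power ≈ 0.149

Noncentrality parameter: δ = d / √(1/n₁ + 1/n₂) = 0.26 / √(1/32 + 1/20) = 0.9121
Critical value for a two-sided test at α = 0.05: z_{α/2} = 1.960.
Power = Φ(δ − 1.960) + Φ(−δ − 1.960) = Φ(-1.048) + Φ(-2.872) = 0.1474 + 0.0020 = 0.1494.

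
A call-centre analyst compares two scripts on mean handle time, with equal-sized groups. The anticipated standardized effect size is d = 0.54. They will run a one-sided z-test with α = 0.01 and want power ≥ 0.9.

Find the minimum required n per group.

n = 90 per group

For power 0.9 need Φ(δ − z_{0.01}) = 0.9, so δ = z_{0.01} + z_{0.10} = 2.326 + 1.282 = 3.608.
δ = d·√(n/2) ⇒ n = 2(δ/d)² = 2 × (3.608 / 0.54)² = 89.28.
Rounding up, n = 90 per group.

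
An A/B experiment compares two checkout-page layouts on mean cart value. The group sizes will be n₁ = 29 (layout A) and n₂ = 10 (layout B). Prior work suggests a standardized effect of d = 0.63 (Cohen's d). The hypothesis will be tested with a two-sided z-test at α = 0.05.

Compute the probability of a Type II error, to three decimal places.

β ≈ 0.596

Noncentrality parameter: δ = d / √(1/n₁ + 1/n₂) = 0.63 / √(1/29 + 1/10) = 1.7179
Two-sided α = 0.05 → critical value z_{0.025} = 1.960.
Power = Φ(δ − 1.960) + Φ(−δ − 1.960) = Φ(-0.242) + Φ(-3.678) = 0.4044 + 0.0001 = 0.4045.
Type II error: β = 1 − power = 1 − 0.4045 = 0.5955.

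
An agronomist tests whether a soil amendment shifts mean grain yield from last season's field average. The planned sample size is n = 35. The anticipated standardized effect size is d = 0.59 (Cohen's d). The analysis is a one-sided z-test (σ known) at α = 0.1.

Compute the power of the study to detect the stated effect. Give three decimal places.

Power ≈ 0.986

Noncentrality parameter: δ = d·√n = 0.59 × √35 = 3.4905
Critical value for a one-sided test at α = 0.1: z_α = 1.282.
Power = P(Z > 1.282 − δ) = Φ(2.209) = 0.9864.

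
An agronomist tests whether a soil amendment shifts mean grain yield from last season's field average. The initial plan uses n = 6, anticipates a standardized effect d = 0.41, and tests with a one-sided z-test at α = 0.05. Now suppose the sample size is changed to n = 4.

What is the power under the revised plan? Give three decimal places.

With n = 4: δ = d·√n = 0.41 × √4 = 0.8200. Critical value z_{0.05} = 1.645.
Revised power = Φ(δ − 1.645) = Φ(-0.825) = 0.2047.

Power ≈ 0.205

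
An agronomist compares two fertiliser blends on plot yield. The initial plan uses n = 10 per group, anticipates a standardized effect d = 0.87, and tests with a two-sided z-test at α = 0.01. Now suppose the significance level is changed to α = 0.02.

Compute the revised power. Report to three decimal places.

Power ≈ 0.352

δ = d·√(n/2) = 0.87 × √(10/2) = 1.9454 (unchanged). New critical value: z_{0.01} = 2.326.
Revised power = Φ(δ − 2.326) + Φ(−δ − 2.326) = Φ(-0.381) + Φ(-4.272) = 0.3516 + 0.0000 = 0.3516.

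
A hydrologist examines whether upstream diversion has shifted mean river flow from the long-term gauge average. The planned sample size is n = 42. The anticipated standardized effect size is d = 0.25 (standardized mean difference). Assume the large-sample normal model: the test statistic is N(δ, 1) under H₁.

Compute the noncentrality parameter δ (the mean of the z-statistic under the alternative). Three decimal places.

δ = d·√n = 0.25 × √42 = 1.6202

δ ≈ 1.620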